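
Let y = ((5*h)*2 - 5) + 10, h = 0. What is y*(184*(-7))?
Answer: -6440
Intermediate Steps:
y = 5 (y = ((5*0)*2 - 5) + 10 = (0*2 - 5) + 10 = (0 - 5) + 10 = -5 + 10 = 5)
y*(184*(-7)) = 5*(184*(-7)) = 5*(-1288) = -6440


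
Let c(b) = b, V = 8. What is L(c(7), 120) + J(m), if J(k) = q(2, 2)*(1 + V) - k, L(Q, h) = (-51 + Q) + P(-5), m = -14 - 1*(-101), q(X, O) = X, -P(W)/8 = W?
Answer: -73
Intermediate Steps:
P(W) = -8*W
m = 87 (m = -14 + 101 = 87)
L(Q, h) = -11 + Q (L(Q, h) = (-51 + Q) - 8*(-5) = (-51 + Q) + 40 = -11 + Q)
J(k) = 18 - k (J(k) = 2*(1 + 8) - k = 2*9 - k = 18 - k)
L(c(7), 120) + J(m) = (-11 + 7) + (18 - 1*87) = -4 + (18 - 87) = -4 - 69 = -73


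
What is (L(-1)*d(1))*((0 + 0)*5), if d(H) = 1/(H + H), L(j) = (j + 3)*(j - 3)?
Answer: 0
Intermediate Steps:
L(j) = (-3 + j)*(3 + j) (L(j) = (3 + j)*(-3 + j) = (-3 + j)*(3 + j))
d(H) = 1/(2*H)
(L(-1)*d(1))*((0 + 0)*5) = ((-9 + (-1)²)*((½)/1))*((0 + 0)*5) = ((-9 + 1)*((½)*1))*(0*5) = -8*½*0 = -4*0 = 0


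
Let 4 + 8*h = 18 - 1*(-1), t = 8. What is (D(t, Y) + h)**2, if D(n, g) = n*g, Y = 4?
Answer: 73441/64 ≈ 1147.5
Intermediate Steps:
D(n, g) = g*n
h = 15/8 (h = -1/2 + (18 - 1*(-1))/8 = -1/2 + (18 + 1)/8 = -1/2 + (1/8)*19 = -1/2 + 19/8 = 15/8 ≈ 1.8750)
(D(t, Y) + h)**2 = (4*8 + 15/8)**2 = (32 + 15/8)**2 = (271/8)**2 = 73441/64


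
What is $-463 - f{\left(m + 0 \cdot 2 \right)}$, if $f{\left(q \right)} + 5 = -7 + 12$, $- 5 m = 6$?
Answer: $-463$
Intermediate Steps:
$m = - \frac{6}{5}$ ($m = \left(- \frac{1}{5}\right) 6 = - \frac{6}{5} \approx -1.2$)
$f{\left(q \right)} = 0$ ($f{\left(q \right)} = -5 + \left(-7 + 12\right) = -5 + 5 = 0$)
$-463 - f{\left(m + 0 \cdot 2 \right)} = -463 - 0 = -463 + 0 = -463$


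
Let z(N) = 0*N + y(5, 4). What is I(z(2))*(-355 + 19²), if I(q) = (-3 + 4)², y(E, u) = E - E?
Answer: 6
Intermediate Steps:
y(E, u) = 0
z(N) = 0 (z(N) = 0*N + 0 = 0 + 0 = 0)
I(q) = 1 (I(q) = 1² = 1)
I(z(2))*(-355 + 19²) = 1*(-355 + 19²) = 1*(-355 + 361) = 1*6 = 6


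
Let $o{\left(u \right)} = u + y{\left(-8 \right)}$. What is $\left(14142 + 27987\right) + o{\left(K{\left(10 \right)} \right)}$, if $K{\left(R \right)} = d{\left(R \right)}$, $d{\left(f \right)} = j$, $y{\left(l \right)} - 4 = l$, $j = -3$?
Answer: $42122$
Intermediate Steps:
$y{\left(l \right)} = 4 + l$
$d{\left(f \right)} = -3$
$K{\left(R \right)} = -3$
$o{\left(u \right)} = -4 + u$ ($o{\left(u \right)} = u + \left(4 - 8\right) = u - 4 = -4 + u$)
$\left(14142 + 27987\right) + o{\left(K{\left(10 \right)} \right)} = \left(14142 + 27987\right) - 7 = 42129 - 7 = 42122$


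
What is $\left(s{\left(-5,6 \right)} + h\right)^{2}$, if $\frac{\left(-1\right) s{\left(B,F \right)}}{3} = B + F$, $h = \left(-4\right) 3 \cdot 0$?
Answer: $9$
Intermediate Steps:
$h = 0$ ($h = \left(-12\right) 0 = 0$)
$s{\left(B,F \right)} = - 3 B - 3 F$ ($s{\left(B,F \right)} = - 3 \left(B + F\right) = - 3 B - 3 F$)
$\left(s{\left(-5,6 \right)} + h\right)^{2} = \left(\left(\left(-3\right) \left(-5\right) - 18\right) + 0\right)^{2} = \left(\left(15 - 18\right) + 0\right)^{2} = \left(-3 + 0\right)^{2} = \left(-3\right)^{2} = 9$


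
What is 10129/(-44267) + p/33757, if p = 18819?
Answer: 491136020/1494321119 ≈ 0.32867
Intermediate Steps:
10129/(-44267) + p/33757 = 10129/(-44267) + 18819/33757 = 10129*(-1/44267) + 18819*(1/33757) = -10129/44267 + 18819/33757 = 491136020/1494321119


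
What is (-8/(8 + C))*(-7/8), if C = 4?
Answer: 7/12 ≈ 0.58333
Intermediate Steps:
(-8/(8 + C))*(-7/8) = (-8/(8 + 4))*(-7/8) = (-8/12)*(-7*⅛) = ((1/12)*(-8))*(-7/8) = -⅔*(-7/8) = 7/12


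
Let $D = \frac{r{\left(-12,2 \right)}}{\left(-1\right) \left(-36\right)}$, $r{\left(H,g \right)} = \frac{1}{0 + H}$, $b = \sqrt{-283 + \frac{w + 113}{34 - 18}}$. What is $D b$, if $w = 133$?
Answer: $- \frac{i \sqrt{4282}}{1728} \approx - 0.037869 i$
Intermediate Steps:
$b = \frac{i \sqrt{4282}}{4}$ ($b = \sqrt{-283 + \frac{133 + 113}{34 - 18}} = \sqrt{-283 + \frac{246}{16}} = \sqrt{-283 + 246 \cdot \frac{1}{16}} = \sqrt{-283 + \frac{123}{8}} = \sqrt{- \frac{2141}{8}} = \frac{i \sqrt{4282}}{4} \approx 16.359 i$)
$r{\left(H,g \right)} = \frac{1}{H}$
$D = - \frac{1}{432}$ ($D = \frac{1}{\left(-12\right) \left(\left(-1\right) \left(-36\right)\right)} = - \frac{1}{12 \cdot 36} = \left(- \frac{1}{12}\right) \frac{1}{36} = - \frac{1}{432} \approx -0.0023148$)
$D b = - \frac{\frac{1}{4} i \sqrt{4282}}{432} = - \frac{i \sqrt{4282}}{1728}$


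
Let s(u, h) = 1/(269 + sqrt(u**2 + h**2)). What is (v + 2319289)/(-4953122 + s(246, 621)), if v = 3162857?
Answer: -1127773181766731514/1018943705335536811 - 1827382*sqrt(49573)/1018943705335536811 ≈ -1.1068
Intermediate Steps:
s(u, h) = 1/(269 + sqrt(h**2 + u**2))
(v + 2319289)/(-4953122 + s(246, 621)) = (3162857 + 2319289)/(-4953122 + 1/(269 + sqrt(621**2 + 246**2))) = 5482146/(-4953122 + 1/(269 + sqrt(385641 + 60516))) = 5482146/(-4953122 + 1/(269 + sqrt(446157))) = 5482146/(-4953122 + 1/(269 + 3*sqrt(49573)))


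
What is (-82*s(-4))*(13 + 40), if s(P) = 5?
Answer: -21730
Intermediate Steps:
(-82*s(-4))*(13 + 40) = (-82*5)*(13 + 40) = -410*53 = -21730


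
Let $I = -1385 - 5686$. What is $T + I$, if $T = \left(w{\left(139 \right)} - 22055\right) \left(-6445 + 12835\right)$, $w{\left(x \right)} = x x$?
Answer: $-17477331$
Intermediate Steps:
$w{\left(x \right)} = x^{2}$
$T = -17470260$ ($T = \left(139^{2} - 22055\right) \left(-6445 + 12835\right) = \left(19321 - 22055\right) 6390 = \left(-2734\right) 6390 = -17470260$)
$I = -7071$ ($I = -1385 - 5686 = -7071$)
$T + I = -17470260 - 7071 = -17477331$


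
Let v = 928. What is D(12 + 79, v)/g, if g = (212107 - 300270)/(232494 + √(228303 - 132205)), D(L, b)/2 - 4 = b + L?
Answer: -475682724/88163 - 2046*√96098/88163 ≈ -5402.7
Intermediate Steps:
D(L, b) = 8 + 2*L + 2*b (D(L, b) = 8 + 2*(b + L) = 8 + 2*(L + b) = 8 + (2*L + 2*b) = 8 + 2*L + 2*b)
g = -88163/(232494 + √96098) ≈ -0.37870
D(12 + 79, v)/g = (8 + 2*(12 + 79) + 2*928)/(-10248684261/27026681969 + 88163*√96098/54053363938) = (8 + 2*91 + 1856)/(-10248684261/27026681969 + 88163*√96098/54053363938) = (8 + 182 + 1856)/(-10248684261/27026681969 + 88163*√96098/54053363938) = 2046/(-10248684261/27026681969 + 88163*√96098/54053363938)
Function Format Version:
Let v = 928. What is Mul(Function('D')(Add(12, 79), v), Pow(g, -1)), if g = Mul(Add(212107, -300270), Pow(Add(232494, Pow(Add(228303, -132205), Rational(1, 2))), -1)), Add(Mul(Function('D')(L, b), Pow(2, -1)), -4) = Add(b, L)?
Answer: Add(Rational(-475682724, 88163), Mul(Rational(-2046, 88163), Pow(96098, Rational(1, 2)))) ≈ -5402.7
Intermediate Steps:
Function('D')(L, b) = Add(8, Mul(2, L), Mul(2, b)) (Function('D')(L, b) = Add(8, Mul(2, Add(b, L))) = Add(8, Mul(2, Add(L, b))) = Add(8, Add(Mul(2, L), Mul(2, b))) = Add(8, Mul(2, L), Mul(2, b)))
g = Mul(-88163, Pow(Add(232494, Pow(96098, Rational(1, 2))), -1)) ≈ -0.37870
Mul(Function('D')(Add(12, 79), v), Pow(g, -1)) = Mul(Add(8, Mul(2, Add(12, 79)), Mul(2, 928)), Pow(Add(Rational(-10248684261, 27026681969), Mul(Rational(88163, 54053363938), Pow(96098, Rational(1, 2)))), -1)) = Mul(Add(8, Mul(2, 91), 1856), Pow(Add(Rational(-10248684261, 27026681969), Mul(Rational(88163, 54053363938), Pow(96098, Rational(1, 2)))), -1)) = Mul(Add(8, 182, 1856), Pow(Add(Rational(-10248684261, 27026681969), Mul(Rational(88163, 54053363938), Pow(96098, Rational(1, 2)))), -1)) = Mul(2046, Pow(Add(Rational(-10248684261, 27026681969), Mul(Rational(88163, 54053363938), Pow(96098, Rational(1, 2)))), -1))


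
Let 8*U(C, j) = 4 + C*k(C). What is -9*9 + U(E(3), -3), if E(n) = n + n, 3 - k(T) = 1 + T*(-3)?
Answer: -131/2 ≈ -65.500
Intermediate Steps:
k(T) = 2 + 3*T (k(T) = 3 - (1 + T*(-3)) = 3 - (1 - 3*T) = 3 + (-1 + 3*T) = 2 + 3*T)
E(n) = 2*n
U(C, j) = ½ + C*(2 + 3*C)/8 (U(C, j) = (4 + C*(2 + 3*C))/8 = ½ + C*(2 + 3*C)/8)
-9*9 + U(E(3), -3) = -9*9 + (½ + (2*3)*(2 + 3*(2*3))/8) = -81 + (½ + (⅛)*6*(2 + 3*6)) = -81 + (½ + (⅛)*6*(2 + 18)) = -81 + (½ + (⅛)*6*20) = -81 + (½ + 15) = -81 + 31/2 = -131/2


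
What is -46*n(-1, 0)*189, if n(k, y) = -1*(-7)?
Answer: -60858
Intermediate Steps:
n(k, y) = 7
-46*n(-1, 0)*189 = -46*7*189 = -322*189 = -60858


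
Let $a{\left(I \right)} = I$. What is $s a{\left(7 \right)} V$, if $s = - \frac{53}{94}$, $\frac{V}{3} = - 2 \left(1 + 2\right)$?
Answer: $\frac{3339}{47} \approx 71.043$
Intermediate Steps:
$V = -18$ ($V = 3 \left(- 2 \left(1 + 2\right)\right) = 3 \left(\left(-2\right) 3\right) = 3 \left(-6\right) = -18$)
$s = - \frac{53}{94}$ ($s = \left(-53\right) \frac{1}{94} = - \frac{53}{94} \approx -0.56383$)
$s a{\left(7 \right)} V = \left(- \frac{53}{94}\right) 7 \left(-18\right) = \left(- \frac{371}{94}\right) \left(-18\right) = \frac{3339}{47}$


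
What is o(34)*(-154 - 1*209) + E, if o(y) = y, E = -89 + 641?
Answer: -11790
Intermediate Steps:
E = 552
o(34)*(-154 - 1*209) + E = 34*(-154 - 1*209) + 552 = 34*(-154 - 209) + 552 = 34*(-363) + 552 = -12342 + 552 = -11790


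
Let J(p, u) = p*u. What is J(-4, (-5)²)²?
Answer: 10000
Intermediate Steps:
J(-4, (-5)²)² = (-4*(-5)²)² = (-4*25)² = (-100)² = 10000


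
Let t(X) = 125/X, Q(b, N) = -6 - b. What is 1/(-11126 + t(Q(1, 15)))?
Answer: -7/78007 ≈ -8.9735e-5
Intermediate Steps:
1/(-11126 + t(Q(1, 15))) = 1/(-11126 + 125/(-6 - 1*1)) = 1/(-11126 + 125/(-6 - 1)) = 1/(-11126 + 125/(-7)) = 1/(-11126 + 125*(-⅐)) = 1/(-11126 - 125/7) = 1/(-78007/7) = -7/78007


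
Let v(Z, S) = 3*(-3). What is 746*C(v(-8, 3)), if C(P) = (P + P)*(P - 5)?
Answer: 187992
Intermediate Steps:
v(Z, S) = -9
C(P) = 2*P*(-5 + P) (C(P) = (2*P)*(-5 + P) = 2*P*(-5 + P))
746*C(v(-8, 3)) = 746*(2*(-9)*(-5 - 9)) = 746*(2*(-9)*(-14)) = 746*252 = 187992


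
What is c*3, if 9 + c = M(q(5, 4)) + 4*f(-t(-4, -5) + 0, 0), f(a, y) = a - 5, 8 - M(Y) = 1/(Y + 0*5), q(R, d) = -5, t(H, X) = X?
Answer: -12/5 ≈ -2.4000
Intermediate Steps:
M(Y) = 8 - 1/Y (M(Y) = 8 - 1/(Y + 0*5) = 8 - 1/(Y + 0) = 8 - 1/Y)
f(a, y) = -5 + a
c = -4/5 (c = -9 + ((8 - 1/(-5)) + 4*(-5 + (-1*(-5) + 0))) = -9 + ((8 - 1*(-1/5)) + 4*(-5 + (5 + 0))) = -9 + ((8 + 1/5) + 4*(-5 + 5)) = -9 + (41/5 + 4*0) = -9 + (41/5 + 0) = -9 + 41/5 = -4/5 ≈ -0.80000)
c*3 = -4/5*3 = -12/5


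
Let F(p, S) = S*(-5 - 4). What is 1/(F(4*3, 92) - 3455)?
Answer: -1/4283 ≈ -0.00023348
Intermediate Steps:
F(p, S) = -9*S (F(p, S) = S*(-9) = -9*S)
1/(F(4*3, 92) - 3455) = 1/(-9*92 - 3455) = 1/(-828 - 3455) = 1/(-4283) = -1/4283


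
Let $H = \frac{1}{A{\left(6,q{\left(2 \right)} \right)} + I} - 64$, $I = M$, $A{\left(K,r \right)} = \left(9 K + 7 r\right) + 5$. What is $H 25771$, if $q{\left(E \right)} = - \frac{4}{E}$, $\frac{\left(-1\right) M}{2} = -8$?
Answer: $- \frac{100584213}{61} \approx -1.6489 \cdot 10^{6}$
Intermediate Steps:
$M = 16$ ($M = \left(-2\right) \left(-8\right) = 16$)
$A{\left(K,r \right)} = 5 + 7 r + 9 K$ ($A{\left(K,r \right)} = \left(7 r + 9 K\right) + 5 = 5 + 7 r + 9 K$)
$I = 16$
$H = - \frac{3903}{61}$ ($H = \frac{1}{\left(5 + 7 \left(- \frac{4}{2}\right) + 9 \cdot 6\right) + 16} - 64 = \frac{1}{\left(5 + 7 \left(\left(-4\right) \frac{1}{2}\right) + 54\right) + 16} - 64 = \frac{1}{\left(5 + 7 \left(-2\right) + 54\right) + 16} - 64 = \frac{1}{\left(5 - 14 + 54\right) + 16} - 64 = \frac{1}{45 + 16} - 64 = \frac{1}{61} - 64 = - \frac{3903}{61} \approx -63.984$)
$H 25771 = \left(- \frac{3903}{61}\right) 25771 = - \frac{100584213}{61}$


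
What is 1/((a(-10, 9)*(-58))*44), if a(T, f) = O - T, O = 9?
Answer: -1/48488 ≈ -2.0624e-5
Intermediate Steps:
a(T, f) = 9 - T
1/((a(-10, 9)*(-58))*44) = 1/(((9 - 1*(-10))*(-58))*44) = 1/(((9 + 10)*(-58))*44) = 1/((19*(-58))*44) = 1/(-1102*44) = 1/(-48488) = -1/48488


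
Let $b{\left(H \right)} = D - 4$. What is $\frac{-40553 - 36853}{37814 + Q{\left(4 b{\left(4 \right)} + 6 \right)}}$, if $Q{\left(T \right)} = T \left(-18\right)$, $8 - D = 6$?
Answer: $- \frac{38703}{18925} \approx -2.0451$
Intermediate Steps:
$D = 2$ ($D = 8 - 6 = 2$)
$b{\left(H \right)} = -2$ ($b{\left(H \right)} = 2 - 4 = -2$)
$Q{\left(T \right)} = - 18 T$
$\frac{-40553 - 36853}{37814 + Q{\left(4 b{\left(4 \right)} + 6 \right)}} = \frac{-40553 - 36853}{37814 - 18 \left(4 \left(-2\right) + 6\right)} = - \frac{77406}{37814 - 18 \left(-8 + 6\right)} = - \frac{77406}{37814 - -36} = - \frac{77406}{37814 + 36} = - \frac{77406}{37850} = \left(-77406\right) \frac{1}{37850} = - \frac{38703}{18925}$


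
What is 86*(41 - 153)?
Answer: -9632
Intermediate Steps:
86*(41 - 153) = 86*(-112) = -9632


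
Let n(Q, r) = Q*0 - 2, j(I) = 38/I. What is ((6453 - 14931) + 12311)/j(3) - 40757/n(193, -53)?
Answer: 392941/19 ≈ 20681.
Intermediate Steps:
n(Q, r) = -2 (n(Q, r) = 0 - 2 = -2)
((6453 - 14931) + 12311)/j(3) - 40757/n(193, -53) = ((6453 - 14931) + 12311)/((38/3)) - 40757/(-2) = (-8478 + 12311)/((38*(⅓))) - 40757*(-½) = 3833/(38/3) + 40757/2 = 3833*(3/38) + 40757/2 = 11499/38 + 40757/2 = 392941/19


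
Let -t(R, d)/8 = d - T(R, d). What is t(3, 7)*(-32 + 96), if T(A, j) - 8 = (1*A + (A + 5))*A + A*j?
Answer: 28160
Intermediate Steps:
T(A, j) = 8 + A*j + A*(5 + 2*A) (T(A, j) = 8 + ((1*A + (A + 5))*A + A*j) = 8 + ((A + (5 + A))*A + A*j) = 8 + ((5 + 2*A)*A + A*j) = 8 + (A*(5 + 2*A) + A*j) = 8 + (A*j + A*(5 + 2*A)) = 8 + A*j + A*(5 + 2*A))
t(R, d) = 64 - 8*d + 16*R**2 + 40*R + 8*R*d (t(R, d) = -8*(d - (8 + 2*R**2 + 5*R + R*d)) = -8*(d + (-8 - 5*R - 2*R**2 - R*d)) = -8*(-8 + d - 5*R - 2*R**2 - R*d) = 64 - 8*d + 16*R**2 + 40*R + 8*R*d)
t(3, 7)*(-32 + 96) = (64 - 8*7 + 16*3**2 + 40*3 + 8*3*7)*(-32 + 96) = (64 - 56 + 16*9 + 120 + 168)*64 = (64 - 56 + 144 + 120 + 168)*64 = 440*64 = 28160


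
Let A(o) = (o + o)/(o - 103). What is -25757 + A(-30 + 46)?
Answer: -2240891/87 ≈ -25757.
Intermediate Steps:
A(o) = 2*o/(-103 + o) (A(o) = (2*o)/(-103 + o) = 2*o/(-103 + o))
-25757 + A(-30 + 46) = -25757 + 2*(-30 + 46)/(-103 + (-30 + 46)) = -25757 + 2*16/(-103 + 16) = -25757 + 2*16/(-87) = -25757 + 2*16*(-1/87) = -25757 - 32/87 = -2240891/87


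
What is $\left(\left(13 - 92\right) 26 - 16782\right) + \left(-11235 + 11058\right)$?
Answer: $-19013$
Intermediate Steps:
$\left(\left(13 - 92\right) 26 - 16782\right) + \left(-11235 + 11058\right) = \left(\left(-79\right) 26 - 16782\right) - 177 = \left(-2054 - 16782\right) - 177 = -18836 - 177 = -19013$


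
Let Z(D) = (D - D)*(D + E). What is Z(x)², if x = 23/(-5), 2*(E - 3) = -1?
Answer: 0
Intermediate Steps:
E = 5/2 (E = 3 + (½)*(-1) = 3 - ½ = 5/2 ≈ 2.5000)
x = -23/5 (x = 23*(-⅕) = -23/5 ≈ -4.6000)
Z(D) = 0 (Z(D) = (D - D)*(D + 5/2) = 0*(5/2 + D) = 0)
Z(x)² = 0² = 0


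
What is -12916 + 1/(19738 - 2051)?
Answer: -228445291/17687 ≈ -12916.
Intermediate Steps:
-12916 + 1/(19738 - 2051) = -12916 + 1/17687 = -228445291/17687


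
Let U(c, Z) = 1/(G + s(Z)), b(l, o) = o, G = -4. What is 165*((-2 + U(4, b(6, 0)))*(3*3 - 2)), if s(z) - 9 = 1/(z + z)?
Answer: -2310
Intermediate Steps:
s(z) = 9 + 1/(2*z) (s(z) = 9 + 1/(z + z) = 9 + 1/(2*z))
U(c, Z) = 1/(5 + 1/(2*Z)) (U(c, Z) = 1/(-4 + (9 + 1/(2*Z))) = 1/(5 + 1/(2*Z)))
165*((-2 + U(4, b(6, 0)))*(3*3 - 2)) = 165*((-2 + 2*0/(1 + 10*0))*(3*3 - 2)) = 165*((-2 + 2*0/(1 + 0))*(9 - 2)) = 165*((-2 + 2*0/1)*7) = 165*((-2 + 2*0*1)*7) = 165*((-2 + 0)*7) = 165*(-2*7) = 165*(-14) = -2310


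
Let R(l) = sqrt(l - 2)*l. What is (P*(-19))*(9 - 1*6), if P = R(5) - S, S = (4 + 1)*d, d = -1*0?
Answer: -285*sqrt(3) ≈ -493.63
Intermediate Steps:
d = 0
R(l) = l*sqrt(-2 + l) (R(l) = sqrt(-2 + l)*l = l*sqrt(-2 + l))
S = 0 (S = (4 + 1)*0 = 5*0 = 0)
P = 5*sqrt(3) (P = 5*sqrt(-2 + 5) - 1*0 = 5*sqrt(3) + 0 = 5*sqrt(3) ≈ 8.6602)
(P*(-19))*(9 - 1*6) = ((5*sqrt(3))*(-19))*(9 - 1*6) = (-95*sqrt(3))*(9 - 6) = -95*sqrt(3)*3 = -285*sqrt(3)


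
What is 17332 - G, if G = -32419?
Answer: 49751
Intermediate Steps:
17332 - G = 17332 - 1*(-32419) = 17332 + 32419 = 49751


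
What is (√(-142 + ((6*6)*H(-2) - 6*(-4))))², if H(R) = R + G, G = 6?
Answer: 26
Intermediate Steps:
H(R) = 6 + R (H(R) = R + 6 = 6 + R)
(√(-142 + ((6*6)*H(-2) - 6*(-4))))² = (√(-142 + ((6*6)*(6 - 2) - 6*(-4))))² = (√(-142 + (36*4 + 24)))² = (√(-142 + (144 + 24)))² = (√(-142 + 168))² = (√26)² = 26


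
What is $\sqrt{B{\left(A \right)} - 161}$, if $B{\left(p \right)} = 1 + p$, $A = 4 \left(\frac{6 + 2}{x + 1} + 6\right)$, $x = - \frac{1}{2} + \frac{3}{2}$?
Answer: $2 i \sqrt{30} \approx 10.954 i$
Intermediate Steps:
$x = 1$ ($x = \left(-1\right) \frac{1}{2} + 3 \cdot \frac{1}{2} = - \frac{1}{2} + \frac{3}{2} = 1$)
$A = 40$ ($A = 4 \left(\frac{6 + 2}{1 + 1} + 6\right) = 4 \left(\frac{8}{2} + 6\right) = 4 \left(8 \cdot \frac{1}{2} + 6\right) = 4 \left(4 + 6\right) = 4 \cdot 10 = 40$)
$\sqrt{B{\left(A \right)} - 161} = \sqrt{\left(1 + 40\right) - 161} = \sqrt{41 - 161} = \sqrt{-120} = 2 i \sqrt{30}$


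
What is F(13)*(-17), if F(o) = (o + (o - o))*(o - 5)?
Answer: -1768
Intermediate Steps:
F(o) = o*(-5 + o) (F(o) = (o + 0)*(-5 + o) = o*(-5 + o))
F(13)*(-17) = (13*(-5 + 13))*(-17) = (13*8)*(-17) = 104*(-17) = -1768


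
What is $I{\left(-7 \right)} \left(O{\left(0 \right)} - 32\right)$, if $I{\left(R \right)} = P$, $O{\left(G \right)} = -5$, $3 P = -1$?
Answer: $\frac{37}{3} \approx 12.333$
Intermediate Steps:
$P = - \frac{1}{3}$ ($P = \frac{1}{3} \left(-1\right) = - \frac{1}{3} \approx -0.33333$)
$I{\left(R \right)} = - \frac{1}{3}$
$I{\left(-7 \right)} \left(O{\left(0 \right)} - 32\right) = - \frac{-5 - 32}{3} = \left(- \frac{1}{3}\right) \left(-37\right) = \frac{37}{3}$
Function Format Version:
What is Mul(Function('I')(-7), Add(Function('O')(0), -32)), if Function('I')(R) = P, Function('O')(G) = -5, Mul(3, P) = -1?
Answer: Rational(37, 3) ≈ 12.333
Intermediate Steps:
P = Rational(-1, 3) (P = Mul(Rational(1, 3), -1) = Rational(-1, 3) ≈ -0.33333)
Function('I')(R) = Rational(-1, 3)
Mul(Function('I')(-7), Add(Function('O')(0), -32)) = Mul(Rational(-1, 3), Add(-5, -32)) = Mul(Rational(-1, 3), -37) = Rational(37, 3)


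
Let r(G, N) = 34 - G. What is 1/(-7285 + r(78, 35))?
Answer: -1/7329 ≈ -0.00013644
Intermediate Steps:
1/(-7285 + r(78, 35)) = 1/(-7285 + (34 - 1*78)) = 1/(-7285 + (34 - 78)) = 1/(-7285 - 44) = 1/(-7329) = -1/7329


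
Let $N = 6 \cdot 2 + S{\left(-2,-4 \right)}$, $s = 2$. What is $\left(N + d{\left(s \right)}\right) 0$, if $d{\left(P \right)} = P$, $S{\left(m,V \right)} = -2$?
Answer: $0$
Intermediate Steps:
$N = 10$ ($N = 6 \cdot 2 - 2 = 12 - 2 = 10$)
$\left(N + d{\left(s \right)}\right) 0 = \left(10 + 2\right) 0 = 12 \cdot 0 = 0$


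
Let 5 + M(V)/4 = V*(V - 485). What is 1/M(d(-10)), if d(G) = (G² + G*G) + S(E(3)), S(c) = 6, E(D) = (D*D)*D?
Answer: -1/229916 ≈ -4.3494e-6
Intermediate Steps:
E(D) = D³ (E(D) = D²*D = D³)
d(G) = 6 + 2*G² (d(G) = (G² + G*G) + 6 = (G² + G²) + 6 = 2*G² + 6 = 6 + 2*G²)
M(V) = -20 + 4*V*(-485 + V) (M(V) = -20 + 4*(V*(V - 485)) = -20 + 4*(V*(-485 + V)) = -20 + 4*V*(-485 + V))
1/M(d(-10)) = 1/(-20 - 1940*(6 + 2*(-10)²) + 4*(6 + 2*(-10)²)²) = 1/(-20 - 1940*(6 + 2*100) + 4*(6 + 2*100)²) = 1/(-20 - 1940*(6 + 200) + 4*(6 + 200)²) = 1/(-20 - 1940*206 + 4*206²) = 1/(-20 - 399640 + 4*42436) = 1/(-20 - 399640 + 169744) = 1/(-229916) = -1/229916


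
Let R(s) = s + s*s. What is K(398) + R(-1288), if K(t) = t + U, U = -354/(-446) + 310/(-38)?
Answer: 7025143596/4237 ≈ 1.6580e+6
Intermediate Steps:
U = -31202/4237 (U = -354*(-1/446) + 310*(-1/38) = 177/223 - 155/19 = -31202/4237 ≈ -7.3642)
K(t) = -31202/4237 + t (K(t) = t - 31202/4237 = -31202/4237 + t)
R(s) = s + s**2
K(398) + R(-1288) = (-31202/4237 + 398) - 1288*(1 - 1288) = 1655124/4237 - 1288*(-1287) = 1655124/4237 + 1657656 = 7025143596/4237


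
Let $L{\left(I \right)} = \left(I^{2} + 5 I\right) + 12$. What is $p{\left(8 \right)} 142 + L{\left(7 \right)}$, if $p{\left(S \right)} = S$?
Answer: $1232$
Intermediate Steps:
$L{\left(I \right)} = 12 + I^{2} + 5 I$
$p{\left(8 \right)} 142 + L{\left(7 \right)} = 8 \cdot 142 + \left(12 + 7^{2} + 5 \cdot 7\right) = 1136 + \left(12 + 49 + 35\right) = 1136 + 96 = 1232$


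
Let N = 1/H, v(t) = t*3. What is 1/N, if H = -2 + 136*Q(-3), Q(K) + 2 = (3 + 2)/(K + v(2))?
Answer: -142/3 ≈ -47.333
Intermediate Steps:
v(t) = 3*t
Q(K) = -2 + 5/(6 + K) (Q(K) = -2 + (3 + 2)/(K + 3*2) = -2 + 5/(K + 6) = -2 + 5/(6 + K))
H = -142/3 (H = -2 + 136*((-7 - 2*(-3))/(6 - 3)) = -2 + 136*((-7 + 6)/3) = -2 + 136*((1/3)*(-1)) = -2 + 136*(-1/3) = -2 - 136/3 = -142/3 ≈ -47.333)
N = -3/142 (N = 1/(-142/3) = -3/142 ≈ -0.021127)
1/N = 1/(-3/142) = -142/3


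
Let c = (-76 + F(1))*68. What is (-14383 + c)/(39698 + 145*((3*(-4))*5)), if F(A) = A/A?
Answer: -19483/30998 ≈ -0.62852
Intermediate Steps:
F(A) = 1
c = -5100 (c = (-76 + 1)*68 = -75*68 = -5100)
(-14383 + c)/(39698 + 145*((3*(-4))*5)) = (-14383 - 5100)/(39698 + 145*((3*(-4))*5)) = -19483/(39698 + 145*(-12*5)) = -19483/(39698 + 145*(-60)) = -19483/(39698 - 8700) = -19483/30998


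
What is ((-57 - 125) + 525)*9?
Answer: 3087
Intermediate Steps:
((-57 - 125) + 525)*9 = (-182 + 525)*9 = 343*9 = 3087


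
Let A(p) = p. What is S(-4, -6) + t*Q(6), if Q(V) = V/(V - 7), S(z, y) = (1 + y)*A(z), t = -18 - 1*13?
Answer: 206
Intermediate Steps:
t = -31 (t = -18 - 13 = -31)
S(z, y) = z*(1 + y) (S(z, y) = (1 + y)*z = z*(1 + y))
Q(V) = V/(-7 + V)
S(-4, -6) + t*Q(6) = -4*(1 - 6) - 186/(-7 + 6) = -4*(-5) - 186/(-1) = 20 - 186*(-1) = 20 - 31*(-6) = 20 + 186 = 206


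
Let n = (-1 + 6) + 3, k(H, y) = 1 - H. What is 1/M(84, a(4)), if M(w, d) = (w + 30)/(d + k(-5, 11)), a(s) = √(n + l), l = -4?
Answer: 4/57 ≈ 0.070175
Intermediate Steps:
n = 8 (n = 5 + 3 = 8)
a(s) = 2 (a(s) = √(8 - 4) = √4 = 2)
M(w, d) = (30 + w)/(6 + d) (M(w, d) = (w + 30)/(d + (1 - 1*(-5))) = (30 + w)/(d + (1 + 5)) = (30 + w)/(d + 6) = (30 + w)/(6 + d))
1/M(84, a(4)) = 1/((30 + 84)/(6 + 2)) = 1/(114/8) = 1/((⅛)*114) = 1/(57/4) = 4/57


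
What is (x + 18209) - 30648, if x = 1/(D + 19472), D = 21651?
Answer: -511528996/41123 ≈ -12439.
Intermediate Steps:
x = 1/41123 (x = 1/(21651 + 19472) = 1/41123 ≈ 2.4317e-5)
(x + 18209) - 30648 = (1/41123 + 18209) - 30648 = 748808708/41123 - 30648 = -511528996/41123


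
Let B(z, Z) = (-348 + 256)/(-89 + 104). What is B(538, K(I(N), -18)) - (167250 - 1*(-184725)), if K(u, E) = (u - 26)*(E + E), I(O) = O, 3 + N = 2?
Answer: -5279717/15 ≈ -3.5198e+5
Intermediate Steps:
N = -1 (N = -3 + 2 = -1)
K(u, E) = 2*E*(-26 + u) (K(u, E) = (-26 + u)*(2*E) = 2*E*(-26 + u))
B(z, Z) = -92/15
B(538, K(I(N), -18)) - (167250 - 1*(-184725)) = -92/15 - (167250 - 1*(-184725)) = -92/15 - (167250 + 184725) = -92/15 - 1*351975 = -92/15 - 351975 = -5279717/15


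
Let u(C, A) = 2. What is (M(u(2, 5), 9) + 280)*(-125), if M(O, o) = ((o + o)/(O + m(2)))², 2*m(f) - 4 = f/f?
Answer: -37000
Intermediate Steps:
m(f) = 5/2 (m(f) = 2 + (f/f)/2 = 2 + (½)*1 = 2 + ½ = 5/2)
M(O, o) = 4*o²/(5/2 + O)² (M(O, o) = ((o + o)/(O + 5/2))² = ((2*o)/(5/2 + O))² = (2*o/(5/2 + O))² = 4*o²/(5/2 + O)²)
(M(u(2, 5), 9) + 280)*(-125) = (16*9²/(5 + 2*2)² + 280)*(-125) = (16*81/(5 + 4)² + 280)*(-125) = (16*81/9² + 280)*(-125) = (16*81*(1/81) + 280)*(-125) = (16 + 280)*(-125) = 296*(-125) = -37000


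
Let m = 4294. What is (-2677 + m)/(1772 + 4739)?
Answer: 1617/6511 ≈ 0.24835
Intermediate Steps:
(-2677 + m)/(1772 + 4739) = (-2677 + 4294)/(1772 + 4739) = 1617/6511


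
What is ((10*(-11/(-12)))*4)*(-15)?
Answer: -550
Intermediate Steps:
((10*(-11/(-12)))*4)*(-15) = ((10*(-11*(-1/12)))*4)*(-15) = ((10*(11/12))*4)*(-15) = ((55/6)*4)*(-15) = (110/3)*(-15) = -550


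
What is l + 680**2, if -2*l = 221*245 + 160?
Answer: 870495/2 ≈ 4.3525e+5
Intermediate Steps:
l = -54305/2 (l = -(221*245 + 160)/2 = -(54145 + 160)/2 = -1/2*54305 = -54305/2 ≈ -27153.)
l + 680**2 = -54305/2 + 680**2 = -54305/2 + 462400 = 870495/2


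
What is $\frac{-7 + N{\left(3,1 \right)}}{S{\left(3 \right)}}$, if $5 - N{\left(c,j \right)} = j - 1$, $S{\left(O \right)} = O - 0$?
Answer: $- \frac{2}{3} \approx -0.66667$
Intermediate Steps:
$S{\left(O \right)} = O$ ($S{\left(O \right)} = O + 0 = O$)
$N{\left(c,j \right)} = 6 - j$ ($N{\left(c,j \right)} = 5 - \left(j - 1\right) = 5 - \left(-1 + j\right) = 6 - j$)
$\frac{-7 + N{\left(3,1 \right)}}{S{\left(3 \right)}} = \frac{-7 + \left(6 - 1\right)}{3} = \left(-7 + \left(6 - 1\right)\right) \frac{1}{3} = \left(-7 + 5\right) \frac{1}{3} = \left(-2\right) \frac{1}{3} = - \frac{2}{3}$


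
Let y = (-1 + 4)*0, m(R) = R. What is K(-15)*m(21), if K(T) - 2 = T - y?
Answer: -273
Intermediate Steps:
y = 0 (y = 3*0 = 0)
K(T) = 2 + T (K(T) = 2 + (T - 1*0) = 2 + (T + 0) = 2 + T)
K(-15)*m(21) = (2 - 15)*21 = -13*21 = -273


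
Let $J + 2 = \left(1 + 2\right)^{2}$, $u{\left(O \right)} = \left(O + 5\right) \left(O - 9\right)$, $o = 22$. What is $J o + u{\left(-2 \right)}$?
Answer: $121$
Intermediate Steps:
$u{\left(O \right)} = \left(-9 + O\right) \left(5 + O\right)$ ($u{\left(O \right)} = \left(5 + O\right) \left(-9 + O\right) = \left(-9 + O\right) \left(5 + O\right)$)
$J = 7$ ($J = -2 + \left(1 + 2\right)^{2} = -2 + 3^{2} = -2 + 9 = 7$)
$J o + u{\left(-2 \right)} = 7 \cdot 22 - \left(37 - 4\right) = 154 + \left(-45 + 4 + 8\right) = 154 - 33 = 121$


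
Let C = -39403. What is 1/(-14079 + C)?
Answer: -1/53482 ≈ -1.8698e-5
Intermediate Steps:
1/(-14079 + C) = 1/(-14079 - 39403) = 1/(-53482) = -1/53482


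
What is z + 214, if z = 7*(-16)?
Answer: 102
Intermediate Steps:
z = -112
z + 214 = -112 + 214 = 102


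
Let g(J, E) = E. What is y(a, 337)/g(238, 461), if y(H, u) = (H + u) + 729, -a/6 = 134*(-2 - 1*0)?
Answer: 2674/461 ≈ 5.8004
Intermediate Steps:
a = 1608 (a = -804*(-2 - 1*0) = -804*(-2 + 0) = -804*(-2) = -6*(-268) = 1608)
y(H, u) = 729 + H + u
y(a, 337)/g(238, 461) = (729 + 1608 + 337)/461 = 2674*(1/461) = 2674/461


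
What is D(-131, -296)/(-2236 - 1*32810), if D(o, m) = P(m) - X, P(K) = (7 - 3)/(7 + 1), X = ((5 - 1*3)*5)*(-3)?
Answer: -61/70092 ≈ -0.00087028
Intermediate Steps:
X = -30 (X = ((5 - 3)*5)*(-3) = (2*5)*(-3) = 10*(-3) = -30)
P(K) = ½ (P(K) = 4/8 = 4*(⅛) = ½)
D(o, m) = 61/2 (D(o, m) = ½ - 1*(-30) = ½ + 30 = 61/2)
D(-131, -296)/(-2236 - 1*32810) = 61/(2*(-2236 - 1*32810)) = 61/(2*(-2236 - 32810)) = (61/2)/(-35046) = (61/2)*(-1/35046) = -61/70092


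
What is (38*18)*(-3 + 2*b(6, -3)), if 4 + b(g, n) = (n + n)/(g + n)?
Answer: -10260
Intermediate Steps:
b(g, n) = -4 + 2*n/(g + n) (b(g, n) = -4 + (n + n)/(g + n) = -4 + (2*n)/(g + n) = -4 + 2*n/(g + n))
(38*18)*(-3 + 2*b(6, -3)) = (38*18)*(-3 + 2*(2*(-1*(-3) - 2*6)/(6 - 3))) = 684*(-3 + 2*(2*(3 - 12)/3)) = 684*(-3 + 2*(2*(⅓)*(-9))) = 684*(-3 + 2*(-6)) = 684*(-3 - 12) = 684*(-15) = -10260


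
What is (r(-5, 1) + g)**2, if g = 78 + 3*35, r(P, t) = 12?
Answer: 38025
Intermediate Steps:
g = 183 (g = 78 + 105 = 183)
(r(-5, 1) + g)**2 = (12 + 183)**2 = 195**2 = 38025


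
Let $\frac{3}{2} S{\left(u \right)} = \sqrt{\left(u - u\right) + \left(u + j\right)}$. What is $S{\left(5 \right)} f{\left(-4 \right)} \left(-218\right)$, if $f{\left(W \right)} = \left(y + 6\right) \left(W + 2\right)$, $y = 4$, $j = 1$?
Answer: $\frac{8720 \sqrt{6}}{3} \approx 7119.9$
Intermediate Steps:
$S{\left(u \right)} = \frac{2 \sqrt{1 + u}}{3}$ ($S{\left(u \right)} = \frac{2 \sqrt{\left(u - u\right) + \left(u + 1\right)}}{3} = \frac{2 \sqrt{0 + \left(1 + u\right)}}{3} = \frac{2 \sqrt{1 + u}}{3}$)
$f{\left(W \right)} = 20 + 10 W$ ($f{\left(W \right)} = \left(4 + 6\right) \left(W + 2\right) = 10 \left(2 + W\right) = 20 + 10 W$)
$S{\left(5 \right)} f{\left(-4 \right)} \left(-218\right) = \frac{2 \sqrt{1 + 5}}{3} \left(20 + 10 \left(-4\right)\right) \left(-218\right) = \frac{2 \sqrt{6}}{3} \left(20 - 40\right) \left(-218\right) = \frac{2 \sqrt{6}}{3} \left(-20\right) \left(-218\right) = - \frac{40 \sqrt{6}}{3} \left(-218\right) = \frac{8720 \sqrt{6}}{3}$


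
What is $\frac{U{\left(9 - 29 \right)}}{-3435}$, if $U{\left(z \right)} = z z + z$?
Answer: $- \frac{76}{687} \approx -0.11063$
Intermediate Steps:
$U{\left(z \right)} = z + z^{2}$ ($U{\left(z \right)} = z^{2} + z = z + z^{2}$)
$\frac{U{\left(9 - 29 \right)}}{-3435} = \frac{\left(9 - 29\right) \left(1 + \left(9 - 29\right)\right)}{-3435} = - 20 \left(1 - 20\right) \left(- \frac{1}{3435}\right) = \left(-20\right) \left(-19\right) \left(- \frac{1}{3435}\right) = 380 \left(- \frac{1}{3435}\right) = - \frac{76}{687}$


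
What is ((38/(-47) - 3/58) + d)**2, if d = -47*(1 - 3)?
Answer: 64464702201/7431076 ≈ 8675.0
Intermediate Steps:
d = 94 (d = -47*(-2) = 94)
((38/(-47) - 3/58) + d)**2 = ((38/(-47) - 3/58) + 94)**2 = ((38*(-1/47) - 3*1/58) + 94)**2 = ((-38/47 - 3/58) + 94)**2 = (-2345/2726 + 94)**2 = (253899/2726)**2 = 64464702201/7431076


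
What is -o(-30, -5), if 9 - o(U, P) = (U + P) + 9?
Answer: -35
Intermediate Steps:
o(U, P) = -P - U (o(U, P) = 9 - ((U + P) + 9) = 9 - ((P + U) + 9) = 9 - (9 + P + U) = 9 + (-9 - P - U) = -P - U)
-o(-30, -5) = -(-1*(-5) - 1*(-30)) = -(5 + 30) = -1*35 = -35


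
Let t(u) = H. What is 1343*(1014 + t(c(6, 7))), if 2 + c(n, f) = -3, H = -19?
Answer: 1336285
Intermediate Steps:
c(n, f) = -5 (c(n, f) = -2 - 3 = -5)
t(u) = -19
1343*(1014 + t(c(6, 7))) = 1343*(1014 - 19) = 1343*995 = 1336285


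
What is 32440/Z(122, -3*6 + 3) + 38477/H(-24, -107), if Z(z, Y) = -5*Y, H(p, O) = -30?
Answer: -25501/30 ≈ -850.03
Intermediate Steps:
32440/Z(122, -3*6 + 3) + 38477/H(-24, -107) = 32440/((-5*(-3*6 + 3))) + 38477/(-30) = 32440/((-5*(-18 + 3))) + 38477*(-1/30) = 32440/((-5*(-15))) - 38477/30 = 32440/75 - 38477/30 = 32440*(1/75) - 38477/30 = 6488/15 - 38477/30 = -25501/30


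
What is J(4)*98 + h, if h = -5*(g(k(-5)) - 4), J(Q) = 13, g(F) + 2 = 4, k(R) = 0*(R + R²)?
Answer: 1284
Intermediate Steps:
k(R) = 0
g(F) = 2 (g(F) = -2 + 4 = 2)
h = 10 (h = -5*(2 - 4) = -5*(-2) = 10)
J(4)*98 + h = 13*98 + 10 = 1274 + 10 = 1284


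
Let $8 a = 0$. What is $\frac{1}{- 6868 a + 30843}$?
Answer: $\frac{1}{30843} \approx 3.2422 \cdot 10^{-5}$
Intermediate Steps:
$a = 0$ ($a = \frac{1}{8} \cdot 0 = 0$)
$\frac{1}{- 6868 a + 30843} = \frac{1}{\left(-6868\right) 0 + 30843} = \frac{1}{0 + 30843} = \frac{1}{30843}$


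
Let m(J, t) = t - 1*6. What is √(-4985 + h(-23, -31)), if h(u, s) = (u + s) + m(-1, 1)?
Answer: 2*I*√1261 ≈ 71.021*I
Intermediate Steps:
m(J, t) = -6 + t (m(J, t) = t - 6 = -6 + t)
h(u, s) = -5 + s + u (h(u, s) = (u + s) + (-6 + 1) = (s + u) - 5 = -5 + s + u)
√(-4985 + h(-23, -31)) = √(-4985 + (-5 - 31 - 23)) = √(-4985 - 59) = √(-5044) = 2*I*√1261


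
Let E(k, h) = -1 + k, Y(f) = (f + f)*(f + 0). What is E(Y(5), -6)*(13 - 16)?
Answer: -147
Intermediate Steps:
Y(f) = 2*f² (Y(f) = (2*f)*f = 2*f²)
E(Y(5), -6)*(13 - 16) = (-1 + 2*5²)*(13 - 16) = (-1 + 2*25)*(-3) = (-1 + 50)*(-3) = 49*(-3) = -147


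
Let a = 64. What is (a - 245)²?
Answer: 32761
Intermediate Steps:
(a - 245)² = (64 - 245)² = (-181)² = 32761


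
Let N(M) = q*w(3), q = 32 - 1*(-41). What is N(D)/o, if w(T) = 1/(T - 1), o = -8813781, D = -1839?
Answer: -73/17627562 ≈ -4.1412e-6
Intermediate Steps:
q = 73 (q = 32 + 41 = 73)
w(T) = 1/(-1 + T)
N(M) = 73/2 (N(M) = 73/(-1 + 3) = 73/2)
N(D)/o = (73/2)/(-8813781) = (73/2)*(-1/8813781) = -73/17627562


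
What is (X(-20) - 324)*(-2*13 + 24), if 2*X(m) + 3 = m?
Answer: 671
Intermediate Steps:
X(m) = -3/2 + m/2
(X(-20) - 324)*(-2*13 + 24) = ((-3/2 + (½)*(-20)) - 324)*(-2*13 + 24) = ((-3/2 - 10) - 324)*(-26 + 24) = (-23/2 - 324)*(-2) = -671/2*(-2) = 671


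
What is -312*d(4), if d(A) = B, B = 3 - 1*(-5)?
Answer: -2496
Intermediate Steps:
B = 8 (B = 3 + 5 = 8)
d(A) = 8
-312*d(4) = -312*8 = -2496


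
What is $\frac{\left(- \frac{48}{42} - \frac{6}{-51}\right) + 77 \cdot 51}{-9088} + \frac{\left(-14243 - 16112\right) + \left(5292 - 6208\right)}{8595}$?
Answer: $- \frac{37834217557}{9295251840} \approx -4.0703$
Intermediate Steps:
$\frac{\left(- \frac{48}{42} - \frac{6}{-51}\right) + 77 \cdot 51}{-9088} + \frac{\left(-14243 - 16112\right) + \left(5292 - 6208\right)}{8595} = \left(\left(\left(-48\right) \frac{1}{42} - - \frac{2}{17}\right) + 3927\right) \left(- \frac{1}{9088}\right) + \left(-30355 - 916\right) \frac{1}{8595} = \left(\left(- \frac{8}{7} + \frac{2}{17}\right) + 3927\right) \left(- \frac{1}{9088}\right) - \frac{31271}{8595} = \left(- \frac{122}{119} + 3927\right) \left(- \frac{1}{9088}\right) - \frac{31271}{8595} = \frac{467191}{119} \left(- \frac{1}{9088}\right) - \frac{31271}{8595} = - \frac{467191}{1081472} - \frac{31271}{8595} = - \frac{37834217557}{9295251840}$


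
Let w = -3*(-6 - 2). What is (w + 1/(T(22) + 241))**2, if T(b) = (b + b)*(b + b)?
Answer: 2729958001/4739329 ≈ 576.02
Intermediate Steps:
T(b) = 4*b**2 (T(b) = (2*b)*(2*b) = 4*b**2)
w = 24 (w = -3*(-8) = 24)
(w + 1/(T(22) + 241))**2 = (24 + 1/(4*22**2 + 241))**2 = (24 + 1/(4*484 + 241))**2 = (24 + 1/(1936 + 241))**2 = (24 + 1/2177)**2 = (52249/2177)**2 = 2729958001/4739329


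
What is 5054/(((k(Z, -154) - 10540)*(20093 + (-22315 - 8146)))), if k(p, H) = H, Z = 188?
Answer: 2527/55437696 ≈ 4.5583e-5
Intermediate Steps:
5054/(((k(Z, -154) - 10540)*(20093 + (-22315 - 8146)))) = 5054/(((-154 - 10540)*(20093 + (-22315 - 8146)))) = 5054/((-10694*(20093 - 30461))) = 5054/((-10694*(-10368))) = 5054/110875392 = 5054*(1/110875392) = 2527/55437696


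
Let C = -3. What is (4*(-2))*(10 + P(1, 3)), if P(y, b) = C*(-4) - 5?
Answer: -136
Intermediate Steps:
P(y, b) = 7 (P(y, b) = -3*(-4) - 5 = 12 - 5 = 7)
(4*(-2))*(10 + P(1, 3)) = (4*(-2))*(10 + 7) = -8*17 = -136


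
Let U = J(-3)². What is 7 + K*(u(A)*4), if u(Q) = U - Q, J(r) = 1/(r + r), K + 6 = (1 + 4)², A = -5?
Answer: 3502/9 ≈ 389.11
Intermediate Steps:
K = 19 (K = -6 + (1 + 4)² = -6 + 5² = -6 + 25 = 19)
J(r) = 1/(2*r)
U = 1/36 (U = ((½)/(-3))² = ((½)*(-⅓))² = (-⅙)² = 1/36 ≈ 0.027778)
u(Q) = 1/36 - Q
7 + K*(u(A)*4) = 7 + 19*((1/36 - 1*(-5))*4) = 7 + 19*((1/36 + 5)*4) = 7 + 19*((181/36)*4) = 7 + 19*(181/9) = 7 + 3439/9 = 3502/9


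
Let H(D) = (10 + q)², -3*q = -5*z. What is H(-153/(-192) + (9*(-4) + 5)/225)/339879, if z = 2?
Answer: 1600/3058911 ≈ 0.00052306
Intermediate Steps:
q = 10/3 (q = -(-5)*2/3 = -⅓*(-10) = 10/3 ≈ 3.3333)
H(D) = 1600/9 (H(D) = (10 + 10/3)² = (40/3)² = 1600/9)
H(-153/(-192) + (9*(-4) + 5)/225)/339879 = (1600/9)/339879 = (1600/9)*(1/339879) = 1600/3058911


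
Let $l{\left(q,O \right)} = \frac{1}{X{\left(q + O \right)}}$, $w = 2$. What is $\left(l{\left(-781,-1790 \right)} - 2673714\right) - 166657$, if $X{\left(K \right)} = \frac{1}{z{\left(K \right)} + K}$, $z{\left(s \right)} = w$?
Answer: $-2842940$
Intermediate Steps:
$z{\left(s \right)} = 2$
$X{\left(K \right)} = \frac{1}{2 + K}$
$l{\left(q,O \right)} = 2 + O + q$ ($l{\left(q,O \right)} = \frac{1}{\frac{1}{2 + \left(q + O\right)}} = \frac{1}{\frac{1}{2 + \left(O + q\right)}} = \frac{1}{\frac{1}{2 + O + q}} = 2 + O + q$)
$\left(l{\left(-781,-1790 \right)} - 2673714\right) - 166657 = \left(\left(2 - 1790 - 781\right) - 2673714\right) - 166657 = \left(-2569 - 2673714\right) - 166657 = -2676283 - 166657 = -2842940$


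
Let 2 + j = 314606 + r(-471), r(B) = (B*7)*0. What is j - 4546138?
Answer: -4231534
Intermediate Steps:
r(B) = 0 (r(B) = (7*B)*0 = 0)
j = 314604 (j = -2 + (314606 + 0) = -2 + 314606 = 314604)
j - 4546138 = 314604 - 4546138 = -4231534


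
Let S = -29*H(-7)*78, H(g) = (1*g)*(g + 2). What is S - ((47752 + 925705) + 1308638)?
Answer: -2361265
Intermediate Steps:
H(g) = g*(2 + g)
S = -79170 (S = -(-203)*(2 - 7)*78 = -(-203)*(-5)*78 = -29*35*78 = -1015*78 = -79170)
S - ((47752 + 925705) + 1308638) = -79170 - ((47752 + 925705) + 1308638) = -79170 - (973457 + 1308638) = -79170 - 1*2282095 = -79170 - 2282095 = -2361265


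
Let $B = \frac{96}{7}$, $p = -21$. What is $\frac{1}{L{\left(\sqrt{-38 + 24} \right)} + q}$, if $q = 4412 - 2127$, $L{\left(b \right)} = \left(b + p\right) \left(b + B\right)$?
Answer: $\frac{4627}{9177075} + \frac{17 i \sqrt{14}}{9177075} \approx 0.00050419 + 6.9312 \cdot 10^{-6} i$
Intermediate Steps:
$B = \frac{96}{7}$ ($B = 96 \cdot \frac{1}{7} = \frac{96}{7} \approx 13.714$)
$L{\left(b \right)} = \left(-21 + b\right) \left(\frac{96}{7} + b\right)$ ($L{\left(b \right)} = \left(b - 21\right) \left(b + \frac{96}{7}\right) = \left(-21 + b\right) \left(\frac{96}{7} + b\right)$)
$q = 2285$
$\frac{1}{L{\left(\sqrt{-38 + 24} \right)} + q} = \frac{1}{\left(-288 + \left(\sqrt{-38 + 24}\right)^{2} - \frac{51 \sqrt{-38 + 24}}{7}\right) + 2285} = \frac{1}{\left(-288 + \left(\sqrt{-14}\right)^{2} - \frac{51 \sqrt{-14}}{7}\right) + 2285} = \frac{1}{\left(-288 + \left(i \sqrt{14}\right)^{2} - \frac{51 i \sqrt{14}}{7}\right) + 2285} = \frac{1}{\left(-288 - 14 - \frac{51 i \sqrt{14}}{7}\right) + 2285} = \frac{1}{\left(-302 - \frac{51 i \sqrt{14}}{7}\right) + 2285} = \frac{1}{1983 - \frac{51 i \sqrt{14}}{7}}$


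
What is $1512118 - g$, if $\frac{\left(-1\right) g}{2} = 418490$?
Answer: $2349098$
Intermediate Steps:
$g = -836980$ ($g = \left(-2\right) 418490 = -836980$)
$1512118 - g = 1512118 - -836980 = 1512118 + 836980 = 2349098$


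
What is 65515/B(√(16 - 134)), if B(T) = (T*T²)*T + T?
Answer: 7730770/1643033 - 65515*I*√118/193877894 ≈ 4.7052 - 0.0036707*I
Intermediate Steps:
B(T) = T + T⁴ (B(T) = T³*T + T = T⁴ + T = T + T⁴)
65515/B(√(16 - 134)) = 65515/(√(16 - 134) + (√(16 - 134))⁴) = 65515/(√(-118) + (√(-118))⁴) = 65515/(I*√118 + (I*√118)⁴) = 65515/(I*√118 + 13924) = 65515/(13924 + I*√118)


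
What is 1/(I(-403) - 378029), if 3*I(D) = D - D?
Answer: -1/378029 ≈ -2.6453e-6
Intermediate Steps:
I(D) = 0 (I(D) = (D - D)/3 = (1/3)*0 = 0)
1/(I(-403) - 378029) = 1/(0 - 378029) = 1/(-378029) = -1/378029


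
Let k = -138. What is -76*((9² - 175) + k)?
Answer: 17632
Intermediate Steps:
-76*((9² - 175) + k) = -76*((9² - 175) - 138) = -76*((81 - 175) - 138) = -76*(-94 - 138) = -76*(-232) = 17632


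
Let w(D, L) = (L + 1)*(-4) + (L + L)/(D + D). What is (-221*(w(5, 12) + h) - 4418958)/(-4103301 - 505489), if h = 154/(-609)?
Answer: 958727062/1002411825 ≈ 0.95642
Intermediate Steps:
h = -22/87 (h = 154*(-1/609) = -22/87 ≈ -0.25287)
w(D, L) = -4 - 4*L + L/D (w(D, L) = (1 + L)*(-4) + (2*L)/((2*D)) = (-4 - 4*L) + (2*L)*(1/(2*D)) = (-4 - 4*L) + L/D = -4 - 4*L + L/D)
(-221*(w(5, 12) + h) - 4418958)/(-4103301 - 505489) = (-221*((-4 - 4*12 + 12/5) - 22/87) - 4418958)/(-4103301 - 505489) = (-221*((-4 - 48 + 12*(⅕)) - 22/87) - 4418958)/(-4608790) = (-221*((-4 - 48 + 12/5) - 22/87) - 4418958)*(-1/4608790) = (-221*(-248/5 - 22/87) - 4418958)*(-1/4608790) = (-221*(-21686/435) - 4418958)*(-1/4608790) = (4792606/435 - 4418958)*(-1/4608790) = -1917454124/435*(-1/4608790) = 958727062/1002411825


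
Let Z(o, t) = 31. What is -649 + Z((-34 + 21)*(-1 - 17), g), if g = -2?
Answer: -618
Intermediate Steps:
-649 + Z((-34 + 21)*(-1 - 17), g) = -649 + 31 = -618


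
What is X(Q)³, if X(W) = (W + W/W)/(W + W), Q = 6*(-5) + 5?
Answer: 1728/15625 ≈ 0.11059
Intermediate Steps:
Q = -25 (Q = -30 + 5 = -25)
X(W) = (1 + W)/(2*W) (X(W) = (W + 1)/((2*W)) = (1 + W)*(1/(2*W)) = (1 + W)/(2*W))
X(Q)³ = ((½)*(1 - 25)/(-25))³ = ((½)*(-1/25)*(-24))³ = (12/25)³ = 1728/15625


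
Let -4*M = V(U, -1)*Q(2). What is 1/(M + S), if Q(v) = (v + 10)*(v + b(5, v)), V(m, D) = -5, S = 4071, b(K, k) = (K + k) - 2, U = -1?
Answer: 1/4176 ≈ 0.00023946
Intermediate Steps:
b(K, k) = -2 + K + k
Q(v) = (3 + 2*v)*(10 + v) (Q(v) = (v + 10)*(v + (-2 + 5 + v)) = (10 + v)*(v + (3 + v)) = (10 + v)*(3 + 2*v) = (3 + 2*v)*(10 + v))
M = 105 (M = -(-5)*(30 + 2*2**2 + 23*2)/4 = -(-5)*(30 + 2*4 + 46)/4 = -(-5)*(30 + 8 + 46)/4 = -(-5)*84/4 = -1/4*(-420) = 105)
1/(M + S) = 1/(105 + 4071) = 1/4176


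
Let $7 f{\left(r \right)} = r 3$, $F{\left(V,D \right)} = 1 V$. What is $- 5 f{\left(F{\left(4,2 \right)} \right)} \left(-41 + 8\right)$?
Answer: $\frac{1980}{7} \approx 282.86$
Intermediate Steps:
$F{\left(V,D \right)} = V$
$f{\left(r \right)} = \frac{3 r}{7}$ ($f{\left(r \right)} = \frac{r 3}{7} = \frac{3 r}{7}$)
$- 5 f{\left(F{\left(4,2 \right)} \right)} \left(-41 + 8\right) = - 5 \cdot \frac{3}{7} \cdot 4 \left(-41 + 8\right) = \left(-5\right) \frac{12}{7} \left(-33\right) = \left(- \frac{60}{7}\right) \left(-33\right) = \frac{1980}{7}$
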